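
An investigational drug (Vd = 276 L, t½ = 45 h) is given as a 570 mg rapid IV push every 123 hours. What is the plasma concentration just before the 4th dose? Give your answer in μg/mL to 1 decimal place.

f = (1/2)^(τ/t½) = (1/2)^(123/45) ≈ 0.1504.
C₀ = D/Vd = 570/276 ≈ 2.065 μg/mL.
Before the 4th dose, 3 doses have been given. Superposition: Cmin = C₀·(f + f² + … + f^3).
≈ 2.065 × (0.1504 + 0.0226 + 0.0034) ≈ 2.065 × 0.1764 ≈ 0.364 μg/mL.

0.4 μg/mL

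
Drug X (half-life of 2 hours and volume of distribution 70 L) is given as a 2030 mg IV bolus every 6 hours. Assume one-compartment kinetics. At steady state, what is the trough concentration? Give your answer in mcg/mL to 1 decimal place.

4.1 mcg/mL

τ = 6 h = 3 half-lives, so f = (1/2)^3 = 0.125.
Accumulation ratio R = 1/(1 − f) = 1/0.875 = 8/7.
Single-dose peak C₀ = D/Vd = 2030/70 = 29 mcg/mL.
Steady-state peak Cmax,ss = C₀·R = 29 × 8/7 ≈ 33.143 mcg/mL.
Steady-state trough Cmin,ss = Cmax,ss·f ≈ 33.143 × 0.125 ≈ 4.143 mcg/mL.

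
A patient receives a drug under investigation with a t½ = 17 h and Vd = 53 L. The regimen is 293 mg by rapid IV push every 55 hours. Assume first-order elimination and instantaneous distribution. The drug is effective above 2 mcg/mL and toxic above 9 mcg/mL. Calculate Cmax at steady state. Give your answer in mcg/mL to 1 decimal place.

Over one 55-h interval, 55/17 ≈ 3.2353 half-lives elapse, leaving f ≈ 0.1062 of each dose.
Accumulation ratio R = 1/(1 − f) ≈ 1/0.8938 ≈ 1.1188.
Single-dose peak C₀ = D/Vd = 293/53 ≈ 5.528 mcg/mL.
Cmax,ss = C₀/(1 − f) ≈ 5.528/0.8938 ≈ 6.185 mcg/mL.
Peak 6.2 mcg/mL vs MTC 9 mcg/mL: below toxic threshold.

6.2 mcg/mL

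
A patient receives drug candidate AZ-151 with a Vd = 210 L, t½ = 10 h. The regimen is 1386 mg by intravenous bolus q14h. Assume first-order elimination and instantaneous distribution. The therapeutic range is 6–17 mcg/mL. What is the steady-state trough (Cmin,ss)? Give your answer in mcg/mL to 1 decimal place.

τ/t½ = 14/10 ≈ 1.4, so fraction remaining f = (1/2)^(14/10) ≈ 0.3789.
Each bolus raises the concentration by D/Vd = 1386/210 ≈ 6.600 mcg/mL.
Steady-state trough Cmin,ss = C₀·f/(1−f) ≈ 6.600 × 0.3789/0.6211 ≈ 4.026 mcg/mL.
Trough 4.0 mcg/mL vs MEC 6 mcg/mL: subtherapeutic.

4.0 mcg/mL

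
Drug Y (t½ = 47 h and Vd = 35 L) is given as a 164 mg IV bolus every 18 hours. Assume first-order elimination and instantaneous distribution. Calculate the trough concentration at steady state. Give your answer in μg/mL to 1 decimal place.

15.4 μg/mL

k = ln2/t½ = ln2/47 ≈ 0.014748 h⁻¹; fraction remaining f = e^(−kτ) = e^(−0.014748×18) ≈ 0.7669.
Accumulation ratio R = 1/(1 − f) ≈ 1/0.2331 ≈ 4.2900.
Single-dose peak C₀ = D/Vd = 164/35 ≈ 4.686 μg/mL.
Cmax,ss = C₀/(1 − f) ≈ 4.686/0.2331 ≈ 20.103 μg/mL.
One interval later, Cmin,ss = Cmax,ss·e^(−kτ) ≈ 20.103 × 0.7669 ≈ 15.417 μg/mL.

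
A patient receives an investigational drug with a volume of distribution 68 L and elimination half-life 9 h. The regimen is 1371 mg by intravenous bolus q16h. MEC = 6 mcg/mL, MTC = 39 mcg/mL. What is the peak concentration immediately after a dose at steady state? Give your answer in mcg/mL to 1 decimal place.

Over one 16-h interval, 16/9 ≈ 1.7778 half-lives elapse, leaving f ≈ 0.2916 of each dose.
Accumulation ratio R = 1/(1 − f) ≈ 1/0.7084 ≈ 1.4116.
Single-dose peak C₀ = D/Vd = 1371/68 ≈ 20.162 mcg/mL.
Steady-state peak Cmax,ss = C₀·R ≈ 20.162 × 1.4116 ≈ 28.461 mcg/mL.
Peak 28.5 mcg/mL vs MTC 39 mcg/mL: below toxic threshold.

28.5 mcg/mL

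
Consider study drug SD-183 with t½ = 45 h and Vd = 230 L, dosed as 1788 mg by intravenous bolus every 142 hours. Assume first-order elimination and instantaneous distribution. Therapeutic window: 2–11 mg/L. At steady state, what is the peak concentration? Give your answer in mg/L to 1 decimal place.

k = ln2/t½ = ln2/45 ≈ 0.015403 h⁻¹; fraction remaining f = e^(−kτ) = e^(−0.015403×142) ≈ 0.1122.
At steady state, accumulation factor R = 1/(1 − e^(−kτ)) ≈ 1.1264.
Single-dose peak C₀ = D/Vd = 1788/230 ≈ 7.774 mg/L.
Steady-state peak Cmax,ss = C₀·R ≈ 7.774 × 1.1264 ≈ 8.757 mg/L.
Peak 8.8 mg/L vs MTC 11 mg/L: below toxic threshold.

8.8 mg/L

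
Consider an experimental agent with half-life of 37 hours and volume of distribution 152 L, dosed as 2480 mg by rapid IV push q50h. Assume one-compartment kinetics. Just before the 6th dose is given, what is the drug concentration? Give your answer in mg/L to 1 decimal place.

f = (1/2)^(τ/t½) = (1/2)^(50/37) ≈ 0.3919.
C₀ = D/Vd = 2480/152 ≈ 16.316 mg/L.
Before the 6th dose, 5 doses have been given. Superposition: Cmin = C₀·(f + f² + … + f^5).
≈ 16.316 × (0.3919 + 0.1536 + 0.0602 + 0.0236 + 0.0092) ≈ 16.316 × 0.6385 ≈ 10.418 mg/L.

10.4 mg/L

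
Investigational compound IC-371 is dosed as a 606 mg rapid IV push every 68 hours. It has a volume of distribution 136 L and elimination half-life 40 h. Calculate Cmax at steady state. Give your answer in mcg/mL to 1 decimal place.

k = ln2/t½ = ln2/40 ≈ 0.017329 h⁻¹; fraction remaining f = e^(−kτ) = e^(−0.017329×68) ≈ 0.3078.
Accumulation ratio R = 1/(1 − f) ≈ 1/0.6922 ≈ 1.4447.
Single-dose peak C₀ = D/Vd = 606/136 ≈ 4.456 mcg/mL.
Cmax,ss = C₀/(1 − f) ≈ 4.456/0.6922 ≈ 6.437 mcg/mL.

6.4 mcg/mL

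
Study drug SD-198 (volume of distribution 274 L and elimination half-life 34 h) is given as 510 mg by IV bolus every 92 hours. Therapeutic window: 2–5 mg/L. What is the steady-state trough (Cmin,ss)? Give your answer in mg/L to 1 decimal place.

τ/t½ = 92/34 ≈ 2.7059, so fraction remaining f = (1/2)^(92/34) ≈ 0.1533.
Single-dose peak C₀ = D/Vd = 510/274 ≈ 1.861 mg/L.
Steady-state trough Cmin,ss = C₀·f/(1−f) ≈ 1.861 × 0.1533/0.8467 ≈ 0.337 mg/L.
Trough 0.3 mg/L vs MEC 2 mg/L: subtherapeutic.

0.3 mg/L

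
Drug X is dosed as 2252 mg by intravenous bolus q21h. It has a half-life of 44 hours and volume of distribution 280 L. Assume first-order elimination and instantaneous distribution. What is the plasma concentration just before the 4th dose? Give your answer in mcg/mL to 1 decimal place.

12.9 mcg/mL

f = (1/2)^(τ/t½) = (1/2)^(21/44) ≈ 0.7183.
C₀ = D/Vd = 2252/280 ≈ 8.043 mcg/mL.
Before the 4th dose, 3 doses have been given. Superposition: Cmin = C₀·(f + f² + … + f^3).
≈ 8.043 × (0.7183 + 0.5160 + 0.3706) ≈ 8.043 × 1.6049 ≈ 12.908 mcg/mL.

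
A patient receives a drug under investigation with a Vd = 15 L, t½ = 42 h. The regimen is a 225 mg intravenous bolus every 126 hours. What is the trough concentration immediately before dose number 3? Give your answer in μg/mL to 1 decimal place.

2.1 μg/mL

f = (1/2)^(τ/t½) = (1/2)^(126/42) ≈ 0.1250.
C₀ = D/Vd = 225/15 ≈ 15.000 μg/mL.
Before the 3rd dose, 2 doses have been given. Superposition: Cmin = C₀·(f + f²).
≈ 15.000 × (0.1250 + 0.0156) ≈ 15.000 × 0.1406 ≈ 2.109 μg/mL.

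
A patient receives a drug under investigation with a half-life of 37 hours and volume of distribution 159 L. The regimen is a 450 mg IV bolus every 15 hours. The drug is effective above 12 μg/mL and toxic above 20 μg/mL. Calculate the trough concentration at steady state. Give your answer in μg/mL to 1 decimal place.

8.7 μg/mL

τ/t½ = 15/37 ≈ 0.40541, so fraction remaining f = (1/2)^(15/37) ≈ 0.7550.
Each bolus raises the concentration by D/Vd = 450/159 ≈ 2.830 μg/mL.
Steady-state trough Cmin,ss = C₀·f/(1−f) ≈ 2.830 × 0.7550/0.2450 ≈ 8.721 μg/mL.
Trough 8.7 μg/mL vs MEC 12 μg/mL: subtherapeutic.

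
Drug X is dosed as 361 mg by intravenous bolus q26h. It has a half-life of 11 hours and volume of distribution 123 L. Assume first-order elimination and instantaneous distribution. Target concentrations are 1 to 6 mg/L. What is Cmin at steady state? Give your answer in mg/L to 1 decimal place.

τ/t½ = 26/11 ≈ 2.3636, so fraction remaining f = (1/2)^(26/11) ≈ 0.1943.
Accumulation ratio R = 1/(1 − f) ≈ 1/0.8057 ≈ 1.2412.
Single-dose peak C₀ = D/Vd = 361/123 ≈ 2.935 mg/L.
Steady-state peak Cmax,ss = C₀·R ≈ 2.935 × 1.2412 ≈ 3.643 mg/L.
Steady-state trough Cmin,ss = Cmax,ss·f ≈ 3.643 × 0.1943 ≈ 0.708 mg/L.
Trough 0.7 mg/L vs MEC 1 mg/L: subtherapeutic.

0.7 mg/L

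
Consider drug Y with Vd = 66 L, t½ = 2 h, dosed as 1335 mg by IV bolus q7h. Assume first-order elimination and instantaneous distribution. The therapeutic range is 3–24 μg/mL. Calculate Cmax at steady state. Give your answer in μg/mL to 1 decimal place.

Over one 7-h interval, 7/2 ≈ 3.5 half-lives elapse, leaving f ≈ 0.0884 of each dose.
At steady state, accumulation factor R = 1/(1 − e^(−kτ)) ≈ 1.0970.
Each bolus raises the concentration by D/Vd = 1335/66 ≈ 20.227 μg/mL.
Cmax,ss = C₀/(1 − f) ≈ 20.227/0.9116 ≈ 22.188 μg/mL.
Peak 22.2 μg/mL vs MTC 24 μg/mL: below toxic threshold.

22.2 μg/mL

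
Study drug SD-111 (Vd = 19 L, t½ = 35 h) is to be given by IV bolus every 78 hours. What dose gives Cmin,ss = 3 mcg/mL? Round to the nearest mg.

τ/t½ = 78/35 ≈ 2.2286, so f = (1/2)^(78/35) ≈ 0.213370.
Cmin,ss = (D/Vd)·f/(1−f), so D = Cmin,ss·Vd·(1−f)/f.
D = 3 × 19 × (1−f)/f ≈ 3 × 19 × 3.68669 ≈ 210.14 mg.

210 mg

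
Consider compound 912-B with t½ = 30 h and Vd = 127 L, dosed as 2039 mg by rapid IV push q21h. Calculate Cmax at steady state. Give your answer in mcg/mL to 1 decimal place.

Over one 21-h interval, 21/30 ≈ 0.7 half-lives elapse, leaving f ≈ 0.6156 of each dose.
At steady state, accumulation factor R = 1/(1 − e^(−kτ)) ≈ 2.6015.
Each bolus raises the concentration by D/Vd = 2039/127 ≈ 16.055 mcg/mL.
Cmax,ss = C₀/(1 − f) ≈ 16.055/0.3844 ≈ 41.766 mcg/mL.

41.8 mcg/mL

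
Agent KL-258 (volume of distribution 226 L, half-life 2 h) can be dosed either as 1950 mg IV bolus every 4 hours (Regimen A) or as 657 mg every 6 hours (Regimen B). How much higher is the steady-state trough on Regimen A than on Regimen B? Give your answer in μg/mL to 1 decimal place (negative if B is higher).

Regimen A: f = (1/2)^(4/2) ≈ 0.2500; Cmin,ss = (1950/226)·f/(1−f) ≈ 2.876 μg/mL.
Regimen B: f = (1/2)^(6/2) ≈ 0.1250; Cmin,ss = (657/226)·f/(1−f) ≈ 0.415 μg/mL.
Difference ≈ 2.876 − 0.415 ≈ 2.461 μg/mL.

2.5 μg/mL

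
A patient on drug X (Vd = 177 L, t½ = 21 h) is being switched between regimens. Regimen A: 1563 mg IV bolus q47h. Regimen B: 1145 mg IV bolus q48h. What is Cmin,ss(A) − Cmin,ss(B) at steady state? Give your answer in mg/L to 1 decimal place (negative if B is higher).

Regimen A: f = (1/2)^(47/21) ≈ 0.2120; Cmin,ss = (1563/177)·f/(1−f) ≈ 2.376 mg/L.
Regimen B: f = (1/2)^(48/21) ≈ 0.2051; Cmin,ss = (1145/177)·f/(1−f) ≈ 1.669 mg/L.
Difference ≈ 2.376 − 1.669 ≈ 0.707 mg/L.

0.7 mg/L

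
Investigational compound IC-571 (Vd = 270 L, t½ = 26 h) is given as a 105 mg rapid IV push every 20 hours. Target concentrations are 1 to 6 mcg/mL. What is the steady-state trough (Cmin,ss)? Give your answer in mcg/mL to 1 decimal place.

0.6 mcg/mL

τ/t½ = 20/26 ≈ 0.76923, so fraction remaining f = (1/2)^(20/26) ≈ 0.5867.
At steady state, accumulation factor R = 1/(1 − e^(−kτ)) ≈ 2.4195.
Single-dose peak C₀ = D/Vd = 105/270 ≈ 0.389 mcg/mL.
Cmax,ss = C₀/(1 − f) ≈ 0.389/0.4133 ≈ 0.941 mcg/mL.
Steady-state trough Cmin,ss = Cmax,ss·f ≈ 0.941 × 0.5867 ≈ 0.552 mcg/mL.
Trough 0.6 mcg/mL vs MEC 1 mcg/mL: subtherapeutic.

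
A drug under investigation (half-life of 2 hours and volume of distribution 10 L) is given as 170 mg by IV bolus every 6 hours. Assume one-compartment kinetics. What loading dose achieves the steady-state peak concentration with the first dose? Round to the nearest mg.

194 mg

f = (1/2)^(6/2) ≈ 0.125000; accumulation ratio R = 1/(1−f) ≈ 1.14286.
Loading dose to hit Cmax,ss on first dose: D_load = D_maint·R ≈ 170 × 1.14286 ≈ 194.29 mg.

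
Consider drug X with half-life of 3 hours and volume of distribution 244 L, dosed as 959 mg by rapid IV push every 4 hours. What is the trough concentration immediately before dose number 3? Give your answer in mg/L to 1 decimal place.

2.2 mg/L

f = (1/2)^(τ/t½) = (1/2)^(4/3) ≈ 0.3969.
C₀ = D/Vd = 959/244 ≈ 3.930 mg/L.
Before the 3rd dose, 2 doses have been given. Superposition: Cmin = C₀·(f + f²).
≈ 3.930 × (0.3969 + 0.1575) ≈ 3.930 × 0.5544 ≈ 2.179 mg/L.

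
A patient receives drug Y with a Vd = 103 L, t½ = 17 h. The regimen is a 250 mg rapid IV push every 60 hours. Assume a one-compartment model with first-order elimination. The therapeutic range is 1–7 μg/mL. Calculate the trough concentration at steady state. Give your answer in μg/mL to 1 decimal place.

0.2 μg/mL

Over one 60-h interval, 60/17 ≈ 3.5294 half-lives elapse, leaving f ≈ 0.0866 of each dose.
Accumulation ratio R = 1/(1 − f) ≈ 1/0.9134 ≈ 1.0948.
Each bolus raises the concentration by D/Vd = 250/103 ≈ 2.427 μg/mL.
Steady-state peak Cmax,ss = C₀·R ≈ 2.427 × 1.0948 ≈ 2.657 μg/mL.
One interval later, Cmin,ss = Cmax,ss·e^(−kτ) ≈ 2.657 × 0.0866 ≈ 0.230 μg/mL.
Trough 0.2 μg/mL vs MEC 1 μg/mL: subtherapeutic.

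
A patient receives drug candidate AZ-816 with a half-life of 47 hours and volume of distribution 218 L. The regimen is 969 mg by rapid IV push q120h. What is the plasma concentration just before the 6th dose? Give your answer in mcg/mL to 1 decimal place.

f = (1/2)^(τ/t½) = (1/2)^(120/47) ≈ 0.1704.
C₀ = D/Vd = 969/218 ≈ 4.445 mcg/mL.
Before the 6th dose, 5 doses have been given. Superposition: Cmin = C₀·(f + f² + … + f^5).
≈ 4.445 × (0.1704 + 0.0290 + 0.0049 + 0.0008 + 0.0001) ≈ 4.445 × 0.2052 ≈ 0.912 mcg/mL.

0.9 mcg/mL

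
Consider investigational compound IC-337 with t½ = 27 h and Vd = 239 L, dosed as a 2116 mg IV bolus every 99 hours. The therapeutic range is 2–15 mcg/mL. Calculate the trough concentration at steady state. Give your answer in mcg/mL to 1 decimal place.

Over one 99-h interval, 99/27 ≈ 3.6667 half-lives elapse, leaving f ≈ 0.0787 of each dose.
Accumulation ratio R = 1/(1 − f) ≈ 1/0.9213 ≈ 1.0854.
Single-dose peak C₀ = D/Vd = 2116/239 ≈ 8.854 mcg/mL.
Cmax,ss = C₀/(1 − f) ≈ 8.854/0.9213 ≈ 9.610 mcg/mL.
One interval later, Cmin,ss = Cmax,ss·e^(−kτ) ≈ 9.610 × 0.0787 ≈ 0.756 mcg/mL.
Trough 0.8 mcg/mL vs MEC 2 mcg/mL: subtherapeutic.

0.8 mcg/mL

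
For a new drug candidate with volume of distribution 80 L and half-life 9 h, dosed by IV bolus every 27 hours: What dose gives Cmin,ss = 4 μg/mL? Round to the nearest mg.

τ/t½ = 27/9 ≈ 3, so f = (1/2)^(27/9) ≈ 0.125000.
Cmin,ss = (D/Vd)·f/(1−f), so D = Cmin,ss·Vd·(1−f)/f.
D = 4 × 80 × (1−f)/f ≈ 4 × 80 × 7.00000 ≈ 2240.00 mg.

2240 mg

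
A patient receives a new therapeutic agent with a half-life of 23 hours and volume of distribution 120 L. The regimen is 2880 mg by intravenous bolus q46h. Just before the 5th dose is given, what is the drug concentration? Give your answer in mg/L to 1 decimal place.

8.0 mg/L

f = (1/2)^(τ/t½) = (1/2)^(46/23) ≈ 0.2500.
C₀ = D/Vd = 2880/120 ≈ 24.000 mg/L.
Before the 5th dose, 4 doses have been given. Superposition: Cmin = C₀·(f + f² + … + f^4).
≈ 24.000 × (0.2500 + 0.0625 + 0.0156 + 0.0039) ≈ 24.000 × 0.3320 ≈ 7.968 mg/L.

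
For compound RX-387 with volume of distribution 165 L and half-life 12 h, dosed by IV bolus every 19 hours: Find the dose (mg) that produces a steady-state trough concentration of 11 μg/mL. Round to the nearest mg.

3624 mg

τ/t½ = 19/12 ≈ 1.5833, so f = (1/2)^(19/12) ≈ 0.333710.
Cmin,ss = (D/Vd)·f/(1−f), so D = Cmin,ss·Vd·(1−f)/f.
D = 11 × 165 × (1−f)/f ≈ 11 × 165 × 1.99661 ≈ 3623.85 mg.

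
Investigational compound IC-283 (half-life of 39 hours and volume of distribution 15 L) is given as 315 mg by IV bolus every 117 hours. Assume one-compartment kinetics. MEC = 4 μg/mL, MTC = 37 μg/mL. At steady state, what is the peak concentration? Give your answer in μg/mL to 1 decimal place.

τ = 117 h = 3 half-lives, so f = (1/2)^3 = 0.125.
Accumulation ratio R = 1/(1 − f) = 1/0.875 = 8/7.
Single-dose peak C₀ = D/Vd = 315/15 = 21 μg/mL.
Steady-state peak Cmax,ss = C₀·R = 21 × 8/7 ≈ 24.000 μg/mL.
Peak 24.0 μg/mL vs MTC 37 μg/mL: below toxic threshold.

24.0 μg/mL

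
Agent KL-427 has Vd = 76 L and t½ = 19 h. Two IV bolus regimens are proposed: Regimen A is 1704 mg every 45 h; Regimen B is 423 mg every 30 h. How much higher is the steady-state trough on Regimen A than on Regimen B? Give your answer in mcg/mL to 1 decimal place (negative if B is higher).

Regimen A: f = (1/2)^(45/19) ≈ 0.1937; Cmin,ss = (1704/76)·f/(1−f) ≈ 5.386 mcg/mL.
Regimen B: f = (1/2)^(30/19) ≈ 0.3347; Cmin,ss = (423/76)·f/(1−f) ≈ 2.800 mcg/mL.
Difference ≈ 5.386 − 2.800 ≈ 2.586 mcg/mL.

2.6 mcg/mL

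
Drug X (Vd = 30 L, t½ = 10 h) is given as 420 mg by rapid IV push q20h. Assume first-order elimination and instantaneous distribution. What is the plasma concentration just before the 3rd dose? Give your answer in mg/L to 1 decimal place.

4.4 mg/L

f = (1/2)^(τ/t½) = (1/2)^(20/10) ≈ 0.2500.
C₀ = D/Vd = 420/30 ≈ 14.000 mg/L.
Before the 3rd dose, 2 doses have been given. Superposition: Cmin = C₀·(f + f²).
≈ 14.000 × (0.2500 + 0.0625) ≈ 14.000 × 0.3125 ≈ 4.375 mg/L.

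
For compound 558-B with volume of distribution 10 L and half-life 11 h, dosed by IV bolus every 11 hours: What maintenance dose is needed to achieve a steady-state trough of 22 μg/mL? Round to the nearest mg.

220 mg

τ/t½ = 11/11 ≈ 1, so f = (1/2)^(11/11) ≈ 0.500000.
Cmin,ss = (D/Vd)·f/(1−f), so D = Cmin,ss·Vd·(1−f)/f.
D = 22 × 10 × (1−f)/f ≈ 22 × 10 × 1.00000 ≈ 220.00 mg.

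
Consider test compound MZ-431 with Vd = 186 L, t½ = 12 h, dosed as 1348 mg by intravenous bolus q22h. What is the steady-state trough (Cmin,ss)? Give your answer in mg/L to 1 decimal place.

k = ln2/t½ = ln2/12 ≈ 0.057762 h⁻¹; fraction remaining f = e^(−kτ) = e^(−0.057762×22) ≈ 0.2806.
Accumulation ratio R = 1/(1 − f) ≈ 1/0.7194 ≈ 1.3900.
Single-dose peak C₀ = D/Vd = 1348/186 ≈ 7.247 mg/L.
Cmax,ss = C₀/(1 − f) ≈ 7.247/0.7194 ≈ 10.074 mg/L.
Steady-state trough Cmin,ss = Cmax,ss·f ≈ 10.074 × 0.2806 ≈ 2.827 mg/L.

2.8 mg/L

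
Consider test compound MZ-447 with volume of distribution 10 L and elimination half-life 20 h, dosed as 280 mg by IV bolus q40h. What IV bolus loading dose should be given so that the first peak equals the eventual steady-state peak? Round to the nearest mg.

f = (1/2)^(40/20) ≈ 0.250000; accumulation ratio R = 1/(1−f) ≈ 1.33333.
Loading dose to hit Cmax,ss on first dose: D_load = D_maint·R ≈ 280 × 1.33333 ≈ 373.33 mg.

373 mg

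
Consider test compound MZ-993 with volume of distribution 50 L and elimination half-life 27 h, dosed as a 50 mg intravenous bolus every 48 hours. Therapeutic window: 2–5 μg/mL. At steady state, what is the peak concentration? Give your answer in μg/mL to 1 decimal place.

1.4 μg/mL

k = ln2/t½ = ln2/27 ≈ 0.025672 h⁻¹; fraction remaining f = e^(−kτ) = e^(−0.025672×48) ≈ 0.2916.
Accumulation ratio R = 1/(1 − f) ≈ 1/0.7084 ≈ 1.4116.
Each bolus raises the concentration by D/Vd = 50/50 ≈ 1.000 μg/mL.
Steady-state peak Cmax,ss = C₀·R ≈ 1.000 × 1.4116 ≈ 1.412 μg/mL.
Peak 1.4 μg/mL vs MTC 5 μg/mL: below toxic threshold.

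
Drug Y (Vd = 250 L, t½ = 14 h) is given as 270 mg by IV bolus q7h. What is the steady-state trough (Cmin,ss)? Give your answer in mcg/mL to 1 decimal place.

k = ln2/t½ = ln2/14 ≈ 0.049511 h⁻¹; fraction remaining f = e^(−kτ) = e^(−0.049511×7) ≈ 0.7071.
Each bolus raises the concentration by D/Vd = 270/250 ≈ 1.080 mcg/mL.
Steady-state trough Cmin,ss = C₀·f/(1−f) ≈ 1.080 × 0.7071/0.2929 ≈ 2.607 mcg/mL.

2.6 mcg/mL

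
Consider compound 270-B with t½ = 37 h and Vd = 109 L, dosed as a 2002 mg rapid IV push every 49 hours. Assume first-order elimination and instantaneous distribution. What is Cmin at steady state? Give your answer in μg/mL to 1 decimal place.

Over one 49-h interval, 49/37 ≈ 1.3243 half-lives elapse, leaving f ≈ 0.3993 of each dose.
At steady state, accumulation factor R = 1/(1 − e^(−kτ)) ≈ 1.6647.
Each bolus raises the concentration by D/Vd = 2002/109 ≈ 18.367 μg/mL.
Cmax,ss = C₀/(1 − f) ≈ 18.367/0.6007 ≈ 30.576 μg/mL.
Steady-state trough Cmin,ss = Cmax,ss·f ≈ 30.576 × 0.3993 ≈ 12.209 μg/mL.

12.2 μg/mL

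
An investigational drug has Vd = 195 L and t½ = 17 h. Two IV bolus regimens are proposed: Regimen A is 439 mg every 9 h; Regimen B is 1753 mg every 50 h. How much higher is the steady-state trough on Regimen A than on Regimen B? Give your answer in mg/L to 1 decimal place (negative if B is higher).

Regimen A: f = (1/2)^(9/17) ≈ 0.6928; Cmin,ss = (439/195)·f/(1−f) ≈ 5.077 mg/L.
Regimen B: f = (1/2)^(50/17) ≈ 0.1302; Cmin,ss = (1753/195)·f/(1−f) ≈ 1.346 mg/L.
Difference ≈ 5.077 − 1.346 ≈ 3.731 mg/L.

3.7 mg/L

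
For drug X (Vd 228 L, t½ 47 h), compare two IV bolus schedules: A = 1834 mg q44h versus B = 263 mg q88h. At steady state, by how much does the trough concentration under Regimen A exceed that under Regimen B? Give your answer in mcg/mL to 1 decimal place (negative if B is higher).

8.4 mcg/mL

Regimen A: f = (1/2)^(44/47) ≈ 0.5226; Cmin,ss = (1834/228)·f/(1−f) ≈ 8.805 mcg/mL.
Regimen B: f = (1/2)^(88/47) ≈ 0.2731; Cmin,ss = (263/228)·f/(1−f) ≈ 0.433 mcg/mL.
Difference ≈ 8.805 − 0.433 ≈ 8.372 mcg/mL.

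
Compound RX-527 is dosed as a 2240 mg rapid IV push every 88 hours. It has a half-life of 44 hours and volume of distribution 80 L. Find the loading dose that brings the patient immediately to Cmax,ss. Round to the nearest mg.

2987 mg

f = (1/2)^(88/44) ≈ 0.250000; accumulation ratio R = 1/(1−f) ≈ 1.33333.
Loading dose to hit Cmax,ss on first dose: D_load = D_maint·R ≈ 2240 × 1.33333 ≈ 2986.66 mg.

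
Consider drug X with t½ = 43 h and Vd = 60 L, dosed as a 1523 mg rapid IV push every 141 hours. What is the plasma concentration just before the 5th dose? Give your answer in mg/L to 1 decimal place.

2.9 mg/L

f = (1/2)^(τ/t½) = (1/2)^(141/43) ≈ 0.1030.
C₀ = D/Vd = 1523/60 ≈ 25.383 mg/L.
Before the 5th dose, 4 doses have been given. Superposition: Cmin = C₀·(f + f² + … + f^4).
≈ 25.383 × (0.1030 + 0.0106 + 0.0011 + 0.0001) ≈ 25.383 × 0.1148 ≈ 2.914 mg/L.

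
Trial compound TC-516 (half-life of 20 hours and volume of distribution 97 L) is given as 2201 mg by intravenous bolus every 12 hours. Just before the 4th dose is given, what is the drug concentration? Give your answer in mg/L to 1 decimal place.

f = (1/2)^(τ/t½) = (1/2)^(12/20) ≈ 0.6598.
C₀ = D/Vd = 2201/97 ≈ 22.691 mg/L.
Before the 4th dose, 3 doses have been given. Superposition: Cmin = C₀·(f + f² + … + f^3).
≈ 22.691 × (0.6598 + 0.4353 + 0.2872) ≈ 22.691 × 1.3823 ≈ 31.366 mg/L.

31.4 mg/L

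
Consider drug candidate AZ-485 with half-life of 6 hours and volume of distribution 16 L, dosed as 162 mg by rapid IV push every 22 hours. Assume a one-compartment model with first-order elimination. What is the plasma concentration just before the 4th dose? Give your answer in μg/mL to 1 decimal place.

0.9 μg/mL

f = (1/2)^(τ/t½) = (1/2)^(22/6) ≈ 0.0787.
C₀ = D/Vd = 162/16 ≈ 10.125 μg/mL.
Before the 4th dose, 3 doses have been given. Superposition: Cmin = C₀·(f + f² + … + f^3).
≈ 10.125 × (0.0787 + 0.0062 + 0.0005) ≈ 10.125 × 0.0854 ≈ 0.865 μg/mL.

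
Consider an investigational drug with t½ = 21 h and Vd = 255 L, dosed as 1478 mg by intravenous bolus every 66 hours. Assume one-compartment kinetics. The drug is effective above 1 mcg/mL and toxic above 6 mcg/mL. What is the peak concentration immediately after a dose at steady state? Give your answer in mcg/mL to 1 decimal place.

Over one 66-h interval, 66/21 ≈ 3.1429 half-lives elapse, leaving f ≈ 0.1132 of each dose.
At steady state, accumulation factor R = 1/(1 − e^(−kτ)) ≈ 1.1276.
Single-dose peak C₀ = D/Vd = 1478/255 ≈ 5.796 mcg/mL.
Steady-state peak Cmax,ss = C₀·R ≈ 5.796 × 1.1276 ≈ 6.536 mcg/mL.
Peak 6.5 mcg/mL vs MTC 6 mcg/mL: exceeds toxic threshold.

6.5 mcg/mL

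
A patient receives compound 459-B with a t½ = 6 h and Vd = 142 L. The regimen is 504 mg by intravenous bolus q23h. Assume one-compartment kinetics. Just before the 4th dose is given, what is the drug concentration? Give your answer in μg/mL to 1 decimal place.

f = (1/2)^(τ/t½) = (1/2)^(23/6) ≈ 0.0702.
C₀ = D/Vd = 504/142 ≈ 3.549 μg/mL.
Before the 4th dose, 3 doses have been given. Superposition: Cmin = C₀·(f + f² + … + f^3).
≈ 3.549 × (0.0702 + 0.0049 + 0.0003) ≈ 3.549 × 0.0754 ≈ 0.268 μg/mL.

0.3 μg/mL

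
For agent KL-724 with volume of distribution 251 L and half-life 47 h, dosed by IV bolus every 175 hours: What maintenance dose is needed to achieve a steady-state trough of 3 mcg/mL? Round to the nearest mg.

τ/t½ = 175/47 ≈ 3.7234, so f = (1/2)^(175/47) ≈ 0.075708.
Cmin,ss = (D/Vd)·f/(1−f), so D = Cmin,ss·Vd·(1−f)/f.
D = 3 × 251 × (1−f)/f ≈ 3 × 251 × 12.20864 ≈ 9193.11 mg.

9193 mg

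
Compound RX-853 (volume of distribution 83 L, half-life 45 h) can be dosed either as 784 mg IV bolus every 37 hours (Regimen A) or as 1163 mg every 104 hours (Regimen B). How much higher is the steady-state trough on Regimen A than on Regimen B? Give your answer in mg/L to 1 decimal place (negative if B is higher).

8.8 mg/L

Regimen A: f = (1/2)^(37/45) ≈ 0.5656; Cmin,ss = (784/83)·f/(1−f) ≈ 12.299 mg/L.
Regimen B: f = (1/2)^(104/45) ≈ 0.2015; Cmin,ss = (1163/83)·f/(1−f) ≈ 3.536 mg/L.
Difference ≈ 12.299 − 3.536 ≈ 8.763 mg/L.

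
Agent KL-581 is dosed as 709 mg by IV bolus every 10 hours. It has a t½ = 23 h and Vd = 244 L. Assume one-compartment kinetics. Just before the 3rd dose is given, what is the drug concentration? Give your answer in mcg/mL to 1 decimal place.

f = (1/2)^(τ/t½) = (1/2)^(10/23) ≈ 0.7398.
C₀ = D/Vd = 709/244 ≈ 2.906 mcg/mL.
Before the 3rd dose, 2 doses have been given. Superposition: Cmin = C₀·(f + f²).
≈ 2.906 × (0.7398 + 0.5473) ≈ 2.906 × 1.2871 ≈ 3.740 mcg/mL.

3.7 mcg/mL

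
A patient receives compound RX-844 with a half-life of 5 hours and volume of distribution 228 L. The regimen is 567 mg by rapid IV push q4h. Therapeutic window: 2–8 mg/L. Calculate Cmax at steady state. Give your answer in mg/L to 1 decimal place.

Over one 4-h interval, 4/5 ≈ 0.8 half-lives elapse, leaving f ≈ 0.5743 of each dose.
Accumulation ratio R = 1/(1 − f) ≈ 1/0.4257 ≈ 2.3491.
Each bolus raises the concentration by D/Vd = 567/228 ≈ 2.487 mg/L.
Cmax,ss = C₀/(1 − f) ≈ 2.487/0.4257 ≈ 5.842 mg/L.
Peak 5.8 mg/L vs MTC 8 mg/L: below toxic threshold.

5.8 mg/L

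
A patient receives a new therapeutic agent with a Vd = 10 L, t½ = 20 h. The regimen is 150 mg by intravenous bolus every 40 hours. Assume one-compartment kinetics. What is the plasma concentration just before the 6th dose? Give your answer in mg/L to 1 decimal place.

5.0 mg/L

f = (1/2)^(τ/t½) = (1/2)^(40/20) ≈ 0.2500.
C₀ = D/Vd = 150/10 ≈ 15.000 mg/L.
Before the 6th dose, 5 doses have been given. Superposition: Cmin = C₀·(f + f² + … + f^5).
≈ 15.000 × (0.2500 + 0.0625 + 0.0156 + 0.0039 + 0.0010) ≈ 15.000 × 0.3330 ≈ 4.995 mg/L.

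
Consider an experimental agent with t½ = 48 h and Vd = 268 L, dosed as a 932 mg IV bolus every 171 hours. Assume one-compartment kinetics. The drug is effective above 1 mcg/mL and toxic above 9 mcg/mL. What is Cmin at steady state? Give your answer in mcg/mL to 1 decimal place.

Over one 171-h interval, 171/48 ≈ 3.5625 half-lives elapse, leaving f ≈ 0.0846 of each dose.
At steady state, accumulation factor R = 1/(1 − e^(−kτ)) ≈ 1.0924.
Single-dose peak C₀ = D/Vd = 932/268 ≈ 3.478 mcg/mL.
Steady-state peak Cmax,ss = C₀·R ≈ 3.478 × 1.0924 ≈ 3.799 mcg/mL.
Steady-state trough Cmin,ss = Cmax,ss·f ≈ 3.799 × 0.0846 ≈ 0.321 mcg/mL.
Trough 0.3 mcg/mL vs MEC 1 mcg/mL: subtherapeutic.

0.3 mcg/mL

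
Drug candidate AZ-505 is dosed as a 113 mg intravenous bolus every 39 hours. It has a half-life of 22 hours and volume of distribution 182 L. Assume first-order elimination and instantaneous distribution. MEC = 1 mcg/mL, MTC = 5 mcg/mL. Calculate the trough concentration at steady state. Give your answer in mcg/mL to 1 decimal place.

τ/t½ = 39/22 ≈ 1.7727, so fraction remaining f = (1/2)^(39/22) ≈ 0.2927.
At steady state, accumulation factor R = 1/(1 − e^(−kτ)) ≈ 1.4138.
Each bolus raises the concentration by D/Vd = 113/182 ≈ 0.621 mcg/mL.
Steady-state peak Cmax,ss = C₀·R ≈ 0.621 × 1.4138 ≈ 0.878 mcg/mL.
One interval later, Cmin,ss = Cmax,ss·e^(−kτ) ≈ 0.878 × 0.2927 ≈ 0.257 mcg/mL.
Trough 0.3 mcg/mL vs MEC 1 mcg/mL: subtherapeutic.

0.3 mcg/mL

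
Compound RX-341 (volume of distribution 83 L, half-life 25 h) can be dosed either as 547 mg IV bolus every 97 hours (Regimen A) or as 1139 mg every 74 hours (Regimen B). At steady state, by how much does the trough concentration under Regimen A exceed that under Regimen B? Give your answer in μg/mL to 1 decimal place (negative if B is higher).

-1.5 μg/mL

Regimen A: f = (1/2)^(97/25) ≈ 0.0679; Cmin,ss = (547/83)·f/(1−f) ≈ 0.480 μg/mL.
Regimen B: f = (1/2)^(74/25) ≈ 0.1285; Cmin,ss = (1139/83)·f/(1−f) ≈ 2.023 μg/mL.
Difference ≈ 0.480 − 2.023 ≈ -1.543 μg/mL.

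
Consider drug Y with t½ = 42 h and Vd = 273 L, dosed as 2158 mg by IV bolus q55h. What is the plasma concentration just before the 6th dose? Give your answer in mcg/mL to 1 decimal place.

f = (1/2)^(τ/t½) = (1/2)^(55/42) ≈ 0.4035.
C₀ = D/Vd = 2158/273 ≈ 7.905 mcg/mL.
Before the 6th dose, 5 doses have been given. Superposition: Cmin = C₀·(f + f² + … + f^5).
≈ 7.905 × (0.4035 + 0.1628 + 0.0657 + 0.0265 + 0.0107) ≈ 7.905 × 0.6692 ≈ 5.290 mcg/mL.

5.3 mcg/mL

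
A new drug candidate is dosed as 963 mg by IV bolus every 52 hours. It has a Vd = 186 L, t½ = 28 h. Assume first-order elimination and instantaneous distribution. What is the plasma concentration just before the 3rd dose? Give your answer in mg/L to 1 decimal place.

f = (1/2)^(τ/t½) = (1/2)^(52/28) ≈ 0.2760.
C₀ = D/Vd = 963/186 ≈ 5.177 mg/L.
Before the 3rd dose, 2 doses have been given. Superposition: Cmin = C₀·(f + f²).
≈ 5.177 × (0.2760 + 0.0762) ≈ 5.177 × 0.3522 ≈ 1.823 mg/L.

1.8 mg/L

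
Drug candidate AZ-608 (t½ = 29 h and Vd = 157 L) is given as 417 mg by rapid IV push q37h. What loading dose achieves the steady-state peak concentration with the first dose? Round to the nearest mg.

710 mg

f = (1/2)^(37/29) ≈ 0.412978; accumulation ratio R = 1/(1−f) ≈ 1.70351.
Loading dose to hit Cmax,ss on first dose: D_load = D_maint·R ≈ 417 × 1.70351 ≈ 710.36 mg.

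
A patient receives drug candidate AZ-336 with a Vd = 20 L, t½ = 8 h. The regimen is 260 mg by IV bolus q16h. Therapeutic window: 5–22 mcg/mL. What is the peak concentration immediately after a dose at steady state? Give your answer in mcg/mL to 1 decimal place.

The dosing interval is 2 half-lives, so f = 2^(−2) = 0.25.
At steady state, R = 1/(1 − 0.25) = 4/3.
Single-dose peak C₀ = D/Vd = 260/20 = 13 mcg/mL.
Steady-state peak Cmax,ss = C₀·R = 13 × 4/3 ≈ 17.333 mcg/mL.
Peak 17.3 mcg/mL vs MTC 22 mcg/mL: below toxic threshold.

17.3 mcg/mL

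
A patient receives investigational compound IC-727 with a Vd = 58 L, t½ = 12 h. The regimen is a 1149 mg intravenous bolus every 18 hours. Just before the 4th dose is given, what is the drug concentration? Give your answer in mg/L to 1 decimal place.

10.4 mg/L

f = (1/2)^(τ/t½) = (1/2)^(18/12) ≈ 0.3536.
C₀ = D/Vd = 1149/58 ≈ 19.810 mg/L.
Before the 4th dose, 3 doses have been given. Superposition: Cmin = C₀·(f + f² + … + f^3).
≈ 19.810 × (0.3536 + 0.1250 + 0.0442) ≈ 19.810 × 0.5228 ≈ 10.357 mg/L.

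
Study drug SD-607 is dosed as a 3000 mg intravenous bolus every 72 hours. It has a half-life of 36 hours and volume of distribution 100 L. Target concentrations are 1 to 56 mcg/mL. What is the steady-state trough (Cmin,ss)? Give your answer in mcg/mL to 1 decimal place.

10.0 mcg/mL

The dosing interval is 2 half-lives, so f = 2^(−2) = 0.25.
At steady state, R = 1/(1 − 0.25) = 4/3.
Single-dose peak C₀ = D/Vd = 3000/100 = 30 mcg/mL.
Steady-state peak Cmax,ss = C₀·R = 30 × 4/3 ≈ 40.000 mcg/mL.
Steady-state trough Cmin,ss = Cmax,ss·f ≈ 40.000 × 0.25 ≈ 10.000 mcg/mL.
Trough 10.0 mcg/mL vs MEC 1 mcg/mL: adequate.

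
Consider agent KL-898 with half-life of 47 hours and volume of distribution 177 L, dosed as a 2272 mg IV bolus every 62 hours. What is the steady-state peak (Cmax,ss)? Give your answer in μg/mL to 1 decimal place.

21.4 μg/mL

τ/t½ = 62/47 ≈ 1.3191, so fraction remaining f = (1/2)^(62/47) ≈ 0.4008.
At steady state, accumulation factor R = 1/(1 − e^(−kτ)) ≈ 1.6689.
Each bolus raises the concentration by D/Vd = 2272/177 ≈ 12.836 μg/mL.
Cmax,ss = C₀/(1 − f) ≈ 12.836/0.5992 ≈ 21.422 μg/mL.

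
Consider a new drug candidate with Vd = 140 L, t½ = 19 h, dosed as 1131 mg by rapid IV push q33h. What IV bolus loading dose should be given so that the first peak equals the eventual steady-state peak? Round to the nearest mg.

f = (1/2)^(33/19) ≈ 0.300026; accumulation ratio R = 1/(1−f) ≈ 1.42862.
Loading dose to hit Cmax,ss on first dose: D_load = D_maint·R ≈ 1131 × 1.42862 ≈ 1615.77 mg.

1616 mg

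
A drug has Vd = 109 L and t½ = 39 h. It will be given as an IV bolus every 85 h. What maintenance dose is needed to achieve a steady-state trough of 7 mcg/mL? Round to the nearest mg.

2693 mg

τ/t½ = 85/39 ≈ 2.1795, so f = (1/2)^(85/39) ≈ 0.220754.
Cmin,ss = (D/Vd)·f/(1−f), so D = Cmin,ss·Vd·(1−f)/f.
D = 7 × 109 × (1−f)/f ≈ 7 × 109 × 3.52993 ≈ 2693.34 mg.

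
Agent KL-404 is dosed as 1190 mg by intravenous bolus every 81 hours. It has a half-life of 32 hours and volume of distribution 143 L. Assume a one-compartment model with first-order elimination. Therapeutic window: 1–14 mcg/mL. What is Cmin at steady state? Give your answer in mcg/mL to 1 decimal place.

1.7 mcg/mL

τ/t½ = 81/32 ≈ 2.5312, so fraction remaining f = (1/2)^(81/32) ≈ 0.1730.
At steady state, accumulation factor R = 1/(1 − e^(−kτ)) ≈ 1.2092.
Single-dose peak C₀ = D/Vd = 1190/143 ≈ 8.322 mcg/mL.
Cmax,ss = C₀/(1 − f) ≈ 8.322/0.8270 ≈ 10.063 mcg/mL.
One interval later, Cmin,ss = Cmax,ss·e^(−kτ) ≈ 10.063 × 0.1730 ≈ 1.741 mcg/mL.
Trough 1.7 mcg/mL vs MEC 1 mcg/mL: adequate.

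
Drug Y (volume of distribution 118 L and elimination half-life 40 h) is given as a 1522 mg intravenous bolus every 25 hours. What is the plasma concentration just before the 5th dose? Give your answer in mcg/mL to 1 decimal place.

f = (1/2)^(τ/t½) = (1/2)^(25/40) ≈ 0.6484.
C₀ = D/Vd = 1522/118 ≈ 12.898 mcg/mL.
Before the 5th dose, 4 doses have been given. Superposition: Cmin = C₀·(f + f² + … + f^4).
≈ 12.898 × (0.6484 + 0.4204 + 0.2726 + 0.1768) ≈ 12.898 × 1.5182 ≈ 19.582 mcg/mL.

19.6 mcg/mL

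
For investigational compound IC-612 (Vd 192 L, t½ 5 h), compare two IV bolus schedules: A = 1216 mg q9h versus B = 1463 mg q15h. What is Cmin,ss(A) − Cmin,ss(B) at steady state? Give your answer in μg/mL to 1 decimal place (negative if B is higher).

1.5 μg/mL

Regimen A: f = (1/2)^(9/5) ≈ 0.2872; Cmin,ss = (1216/192)·f/(1−f) ≈ 2.552 μg/mL.
Regimen B: f = (1/2)^(15/5) ≈ 0.1250; Cmin,ss = (1463/192)·f/(1−f) ≈ 1.089 μg/mL.
Difference ≈ 2.552 − 1.089 ≈ 1.463 μg/mL.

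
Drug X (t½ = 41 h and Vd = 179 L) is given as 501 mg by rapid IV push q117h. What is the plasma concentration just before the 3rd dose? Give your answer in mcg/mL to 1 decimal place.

0.4 mcg/mL

f = (1/2)^(τ/t½) = (1/2)^(117/41) ≈ 0.1383.
C₀ = D/Vd = 501/179 ≈ 2.799 mcg/mL.
Before the 3rd dose, 2 doses have been given. Superposition: Cmin = C₀·(f + f²).
≈ 2.799 × (0.1383 + 0.0191) ≈ 2.799 × 0.1574 ≈ 0.441 mcg/mL.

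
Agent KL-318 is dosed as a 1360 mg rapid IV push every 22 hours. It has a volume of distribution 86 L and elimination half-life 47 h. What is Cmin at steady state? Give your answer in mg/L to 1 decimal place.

k = ln2/t½ = ln2/47 ≈ 0.014748 h⁻¹; fraction remaining f = e^(−kτ) = e^(−0.014748×22) ≈ 0.7229.
At steady state, accumulation factor R = 1/(1 − e^(−kτ)) ≈ 3.6088.
Single-dose peak C₀ = D/Vd = 1360/86 ≈ 15.814 mg/L.
Steady-state peak Cmax,ss = C₀·R ≈ 15.814 × 3.6088 ≈ 57.070 mg/L.
Steady-state trough Cmin,ss = Cmax,ss·f ≈ 57.070 × 0.7229 ≈ 41.256 mg/L.

41.3 mg/L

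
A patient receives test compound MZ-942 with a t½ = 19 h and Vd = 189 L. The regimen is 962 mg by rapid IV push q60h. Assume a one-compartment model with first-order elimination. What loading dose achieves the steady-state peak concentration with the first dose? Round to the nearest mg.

1083 mg

f = (1/2)^(60/19) ≈ 0.112042; accumulation ratio R = 1/(1−f) ≈ 1.12618.
Loading dose to hit Cmax,ss on first dose: D_load = D_maint·R ≈ 962 × 1.12618 ≈ 1083.39 mg.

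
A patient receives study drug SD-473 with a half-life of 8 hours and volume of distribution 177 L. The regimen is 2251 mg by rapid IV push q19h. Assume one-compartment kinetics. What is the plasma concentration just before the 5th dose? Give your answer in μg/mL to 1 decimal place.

3.0 μg/mL

f = (1/2)^(τ/t½) = (1/2)^(19/8) ≈ 0.1928.
C₀ = D/Vd = 2251/177 ≈ 12.718 μg/mL.
Before the 5th dose, 4 doses have been given. Superposition: Cmin = C₀·(f + f² + … + f^4).
≈ 12.718 × (0.1928 + 0.0372 + 0.0072 + 0.0014) ≈ 12.718 × 0.2386 ≈ 3.035 μg/mL.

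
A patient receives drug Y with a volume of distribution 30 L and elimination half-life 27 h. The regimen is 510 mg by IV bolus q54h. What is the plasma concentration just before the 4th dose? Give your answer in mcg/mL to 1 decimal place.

f = (1/2)^(τ/t½) = (1/2)^(54/27) ≈ 0.2500.
C₀ = D/Vd = 510/30 ≈ 17.000 mcg/mL.
Before the 4th dose, 3 doses have been given. Superposition: Cmin = C₀·(f + f² + … + f^3).
≈ 17.000 × (0.2500 + 0.0625 + 0.0156) ≈ 17.000 × 0.3281 ≈ 5.578 mcg/mL.

5.6 mcg/mL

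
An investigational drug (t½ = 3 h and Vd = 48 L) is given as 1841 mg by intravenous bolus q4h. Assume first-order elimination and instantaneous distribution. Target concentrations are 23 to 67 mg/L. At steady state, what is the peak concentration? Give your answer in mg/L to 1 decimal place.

63.6 mg/L

Over one 4-h interval, 4/3 ≈ 1.3333 half-lives elapse, leaving f ≈ 0.3969 of each dose.
Accumulation ratio R = 1/(1 − f) ≈ 1/0.6031 ≈ 1.6581.
Single-dose peak C₀ = D/Vd = 1841/48 ≈ 38.354 mg/L.
Steady-state peak Cmax,ss = C₀·R ≈ 38.354 × 1.6581 ≈ 63.595 mg/L.
Peak 63.6 mg/L vs MTC 67 mg/L: below toxic threshold.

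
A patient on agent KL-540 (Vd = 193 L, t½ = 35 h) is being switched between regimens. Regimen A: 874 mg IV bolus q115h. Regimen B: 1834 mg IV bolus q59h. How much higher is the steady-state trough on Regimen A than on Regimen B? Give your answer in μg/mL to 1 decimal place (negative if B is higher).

Regimen A: f = (1/2)^(115/35) ≈ 0.1025; Cmin,ss = (874/193)·f/(1−f) ≈ 0.517 μg/mL.
Regimen B: f = (1/2)^(59/35) ≈ 0.3108; Cmin,ss = (1834/193)·f/(1−f) ≈ 4.285 μg/mL.
Difference ≈ 0.517 − 4.285 ≈ -3.768 μg/mL.

-3.8 μg/mL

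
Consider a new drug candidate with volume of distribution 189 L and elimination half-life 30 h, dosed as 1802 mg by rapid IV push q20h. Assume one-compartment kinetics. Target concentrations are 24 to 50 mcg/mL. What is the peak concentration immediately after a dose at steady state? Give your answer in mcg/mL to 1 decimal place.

k = ln2/t½ = ln2/30 ≈ 0.023105 h⁻¹; fraction remaining f = e^(−kτ) = e^(−0.023105×20) ≈ 0.6300.
Accumulation ratio R = 1/(1 − f) ≈ 1/0.3700 ≈ 2.7027.
Single-dose peak C₀ = D/Vd = 1802/189 ≈ 9.534 mcg/mL.
Steady-state peak Cmax,ss = C₀·R ≈ 9.534 × 2.7027 ≈ 25.768 mcg/mL.
Peak 25.8 mcg/mL vs MTC 50 mcg/mL: below toxic threshold.

25.8 mcg/mL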